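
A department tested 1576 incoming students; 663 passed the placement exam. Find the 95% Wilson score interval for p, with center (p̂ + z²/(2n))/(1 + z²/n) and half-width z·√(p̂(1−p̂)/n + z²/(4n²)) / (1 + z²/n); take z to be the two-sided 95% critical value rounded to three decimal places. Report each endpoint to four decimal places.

p̂ = 663/1576 = 0.42069; z = 1.960, so z² = 3.841600.
1 + z²/n = 1.002438.
Center = (0.42069 + 0.001219)/1.002438 = 0.42088.
Radicand: p̂(1−p̂)/n + z²/(4n²) = 0.000154638 + 0.000000387 = 0.000155025.
Half-width = z·√(radicand)/denom = 1.960·0.012451/1.002438 = 0.02434.
So the interval runs from 0.3965 to 0.4452.

(0.3965, 0.4452)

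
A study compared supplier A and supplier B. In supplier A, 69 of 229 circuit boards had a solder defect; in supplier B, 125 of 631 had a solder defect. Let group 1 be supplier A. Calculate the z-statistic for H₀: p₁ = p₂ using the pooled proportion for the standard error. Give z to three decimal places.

z = 3.201

p̂₁ = 69/229 = 0.30131, p̂₂ = 125/631 = 0.19810.
Pooled p̂ = (69+125)/(229+631) = 194/860 = 0.22558.
Pooled SE = √[0.1746944·0.00595160] ≈ 0.032245.
z = (p̂₁ − p̂₂)/SE = (0.30131 − 0.19810)/0.032245 = 0.10321/0.032245 = 3.201.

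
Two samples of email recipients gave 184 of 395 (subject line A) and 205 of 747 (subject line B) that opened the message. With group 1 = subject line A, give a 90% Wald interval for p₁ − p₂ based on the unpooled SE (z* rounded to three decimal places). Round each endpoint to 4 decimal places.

p̂₁ = 184/395 = 0.46582, p̂₂ = 205/747 = 0.27443; p̂₁ − p̂₂ = 0.19139.
Unpooled SE = √(p̂₁(1−p̂₁)/n₁ + p̂₂(1−p̂₂)/n₂) = √(0.000629954 + 0.000266558) = 0.029942.
For 90% confidence, z* = 1.645. Margin of error = 0.04925.
CI: 0.19139 ± 0.04925 = (0.1421, 0.2406).

(0.1421, 0.2406)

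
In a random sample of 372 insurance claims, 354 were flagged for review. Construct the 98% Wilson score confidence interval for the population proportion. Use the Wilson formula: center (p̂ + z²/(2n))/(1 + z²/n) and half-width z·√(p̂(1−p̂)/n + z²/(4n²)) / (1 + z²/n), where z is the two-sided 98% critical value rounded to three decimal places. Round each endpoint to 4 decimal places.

p̂ = 354/372 = 0.95161; z = 2.326, so z² = 5.410276.
1 + z²/n = 1.014544.
Adjusted center: (0.95161 + z²/(2n))/1.014544 = 0.94514.
Radicand: p̂(1−p̂)/n + z²/(4n²) = 0.000123779 + 0.000009774 = 0.000133553.
Half-width = 2.326·√0.000133553/1.014544 = 0.02650.
Interval: 0.94514 ± 0.02650 → (0.9186, 0.9716).

(0.9186, 0.9716)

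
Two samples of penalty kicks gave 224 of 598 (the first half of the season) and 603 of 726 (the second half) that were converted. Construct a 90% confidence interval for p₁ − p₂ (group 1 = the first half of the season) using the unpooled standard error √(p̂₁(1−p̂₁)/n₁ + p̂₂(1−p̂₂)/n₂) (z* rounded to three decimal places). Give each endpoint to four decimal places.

(-0.4958, -0.4162)

p̂₁ = 0.37458, p̂₂ = 0.83058, so the observed difference is -0.45600.
Unpooled SE = √(p̂₁(1−p̂₁)/n₁ + p̂₂(1−p̂₂)/n₂) = √(0.000391756 + 0.000193826) = 0.024199.
For 90% confidence, z* = 1.645. Margin of error = 0.03981.
Interval: -0.45600 ± 0.03981 → (-0.4958, -0.4162).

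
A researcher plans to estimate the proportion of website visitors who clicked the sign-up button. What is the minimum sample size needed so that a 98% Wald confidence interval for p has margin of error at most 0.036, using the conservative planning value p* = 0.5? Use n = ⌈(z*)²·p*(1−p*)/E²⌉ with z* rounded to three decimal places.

n = 1044

z* = 2.326 at the 98% level.
p*(1−p*) = 0.2500.
Required n before rounding: 5.410276 × 0.2500 / 0.036² = 1043.649.
⌈1043.649⌉ = 1044.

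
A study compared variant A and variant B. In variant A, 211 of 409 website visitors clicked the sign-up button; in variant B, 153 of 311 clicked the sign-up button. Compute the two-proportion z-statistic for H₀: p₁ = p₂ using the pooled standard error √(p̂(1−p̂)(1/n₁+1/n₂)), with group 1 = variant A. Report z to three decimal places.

z = 0.636

Sample proportions: p̂₁ = 211/409 = 0.51589 and p̂₂ = 153/311 = 0.49196.
Pooled p̂ = (211+153)/(409+311) = 364/720 = 0.50556.
SE = √[p̂(1−p̂)(1/n₁+1/n₂)] = √[0.50556·0.49444·(1/409+1/311)] ≈ 0.037616.
z = 0.02393/0.037616 = 0.636.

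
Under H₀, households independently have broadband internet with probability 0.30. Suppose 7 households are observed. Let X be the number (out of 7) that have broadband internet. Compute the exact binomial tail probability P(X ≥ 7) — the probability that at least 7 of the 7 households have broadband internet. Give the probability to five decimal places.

P = 0.00022

X is binomial with n = 7 and p = 0.30.
P(X ≥ 7) = C(7,7)·0.30^7·0.70^0.
= 0.000219 = 0.00022.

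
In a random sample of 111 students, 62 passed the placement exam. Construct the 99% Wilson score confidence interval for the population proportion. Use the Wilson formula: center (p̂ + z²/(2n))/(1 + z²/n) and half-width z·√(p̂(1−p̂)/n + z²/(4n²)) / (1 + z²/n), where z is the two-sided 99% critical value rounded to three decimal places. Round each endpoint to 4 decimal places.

(0.4373, 0.6732)

p̂ = 62/111 = 0.55856; z = 2.576, so z² = 6.635776.
1 + z²/n = 1.059782.
Adjusted center: (0.55856 + z²/(2n))/1.059782 = 0.55526.
Radicand: p̂(1−p̂)/n + z²/(4n²) = 0.002221359 + 0.000134644 = 0.002356003.
Half-width = 2.576·√0.002356003/1.059782 = 0.11798.
Interval: 0.55526 ± 0.11798 → (0.4373, 0.6732).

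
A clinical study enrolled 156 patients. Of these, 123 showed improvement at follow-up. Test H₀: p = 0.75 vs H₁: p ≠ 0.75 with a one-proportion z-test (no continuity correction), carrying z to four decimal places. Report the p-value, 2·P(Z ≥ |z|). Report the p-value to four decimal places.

p-value = 0.2673

With x = 123 successes in n = 156, p̂ = 0.78846.
SE₀ = √(0.75·0.25/156) = 0.034669.
z = (p̂ − p₀)/SE = (123/156 − 0.75)/0.034669 ≈ 1.1094.
p-value = 2·P(Z ≥ |z|) with z = 1.1094 → 0.2673.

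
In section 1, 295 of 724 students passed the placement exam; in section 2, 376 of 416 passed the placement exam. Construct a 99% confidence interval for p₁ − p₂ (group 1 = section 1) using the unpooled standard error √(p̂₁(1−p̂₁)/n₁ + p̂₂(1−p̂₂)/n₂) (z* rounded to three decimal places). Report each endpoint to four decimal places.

p̂₁ = 295/724 = 0.40746, p̂₂ = 376/416 = 0.90385; p̂₁ − p̂₂ = -0.49639.
SE = √(0.000333475 + 0.000208914) = √0.000542389 = 0.023289.
The 99% critical value is z* = 2.576. Margin = 2.576·0.023289 = 0.05999.
CI: -0.49639 ± 0.05999 = (-0.5564, -0.4364).

(-0.5564, -0.4364)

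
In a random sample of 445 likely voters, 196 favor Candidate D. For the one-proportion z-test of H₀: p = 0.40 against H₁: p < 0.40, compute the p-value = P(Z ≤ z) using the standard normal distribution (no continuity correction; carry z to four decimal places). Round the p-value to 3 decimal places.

Sample proportion p̂ = 196/445 = 0.44045.
SE₀ = √(0.40·0.60/445) = 0.023223.
Test statistic (full precision, shown to 4 dp): z = (196/445 − 0.40)/SE₀ ≈ 1.7418.
p-value = P(Z ≤ z) with z = 1.7418 → 0.959.

p-value = 0.959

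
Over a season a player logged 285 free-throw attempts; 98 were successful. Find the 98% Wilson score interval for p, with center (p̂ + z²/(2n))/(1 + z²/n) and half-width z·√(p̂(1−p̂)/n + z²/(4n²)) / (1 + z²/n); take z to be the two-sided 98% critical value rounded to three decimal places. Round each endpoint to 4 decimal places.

p̂ = 98/285 = 0.34386; z = 2.326, so z² = 5.410276.
Denominator 1 + z²/n = 1 + 5.410276/285 = 1.018983.
Center = (0.34386 + 0.009492)/1.018983 = 0.34677.
Radicand: p̂(1−p̂)/n + z²/(4n²) = 0.000791650 + 0.000016652 = 0.000808302.
Half-width = z·√(radicand)/denom = 2.326·0.028431/1.018983 = 0.06490.
So the interval runs from 0.2819 to 0.4117.

(0.2819, 0.4117)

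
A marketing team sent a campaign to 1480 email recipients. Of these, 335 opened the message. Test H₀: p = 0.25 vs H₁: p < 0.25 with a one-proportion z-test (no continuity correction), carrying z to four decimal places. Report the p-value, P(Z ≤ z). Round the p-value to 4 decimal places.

p-value = 0.0178

With x = 335 successes in n = 1480, p̂ = 0.22635.
Null standard error: √(0.25·0.75/1480) = √0.000126689 = 0.011256.
Test statistic (full precision, shown to 4 dp): z = (335/1480 − 0.25)/SE₀ ≈ -2.1011.
p-value = P(Z ≤ z) with z = -2.1011 → 0.0178.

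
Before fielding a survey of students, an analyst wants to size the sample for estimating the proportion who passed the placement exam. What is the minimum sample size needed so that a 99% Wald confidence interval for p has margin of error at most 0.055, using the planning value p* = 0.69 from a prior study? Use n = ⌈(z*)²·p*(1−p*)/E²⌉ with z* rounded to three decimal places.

n = 470

For 99% confidence, z* = 2.576.
p*(1−p*) = 0.2139.
(z*)²·p*(1−p*)/E² = 6.635776·0.2139/0.003025 = 469.221.
Rounding up, n = 470.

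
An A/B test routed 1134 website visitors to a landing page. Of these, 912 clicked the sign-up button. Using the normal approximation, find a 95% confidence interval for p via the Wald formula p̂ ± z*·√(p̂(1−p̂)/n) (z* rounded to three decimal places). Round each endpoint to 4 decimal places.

The sample proportion is 912/1134 = 0.80423.
SE = √(p̂(1−p̂)/n) = √(0.157442/1134) = 0.011783.
z* = 1.960 at the 95% level.
Margin = 1.960·0.011783 = 0.02309.
CI: 0.80423 ± 0.02309 = (0.7811, 0.8273).

(0.7811, 0.8273)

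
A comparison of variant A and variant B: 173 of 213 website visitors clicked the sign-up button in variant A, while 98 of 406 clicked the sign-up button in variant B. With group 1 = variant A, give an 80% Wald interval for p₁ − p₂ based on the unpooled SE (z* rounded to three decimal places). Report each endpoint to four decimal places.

(0.5270, 0.6146)

p̂₁ = 0.81221, p̂₂ = 0.24138, so the observed difference is 0.57083.
Unpooled SE = √(p̂₁(1−p̂₁)/n₁ + p̂₂(1−p̂₂)/n₂) = √(0.000716089 + 0.000451023) = 0.034163.
The 80% critical value is z* = 1.282. Margin of error = 0.04380.
So the interval runs from 0.5270 to 0.6146.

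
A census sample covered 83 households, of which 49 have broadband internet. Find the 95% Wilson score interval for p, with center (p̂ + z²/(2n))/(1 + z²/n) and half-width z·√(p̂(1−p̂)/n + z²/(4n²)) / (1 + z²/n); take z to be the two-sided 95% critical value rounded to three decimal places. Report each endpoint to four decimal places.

(0.4829, 0.6899)

Here p̂ = 49/83 = 0.59036 and z = 1.960 (z² = 3.841600).
1 + z²/n = 1.046284.
Adjusted center: (0.59036 + z²/(2n))/1.046284 = 0.58636.
Radicand: p̂(1−p̂)/n + z²/(4n²) = 0.002913672 + 0.000139411 = 0.003053083.
Half-width = 1.960·√0.003053083/1.046284 = 0.10351.
So the interval runs from 0.4829 to 0.6899.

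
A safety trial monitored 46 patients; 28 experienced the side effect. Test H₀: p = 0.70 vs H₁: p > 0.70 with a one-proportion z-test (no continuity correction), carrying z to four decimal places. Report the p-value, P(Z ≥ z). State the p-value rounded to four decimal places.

With x = 28 successes in n = 46, p̂ = 0.60870.
Null standard error: √(0.70·0.30/46) = √0.004565217 = 0.067566.
z = (p̂ − p₀)/SE = (28/46 − 0.70)/0.067566 ≈ -1.3513.
From the standard normal, P(Z ≥ z) = 0.9117.

p-value = 0.9117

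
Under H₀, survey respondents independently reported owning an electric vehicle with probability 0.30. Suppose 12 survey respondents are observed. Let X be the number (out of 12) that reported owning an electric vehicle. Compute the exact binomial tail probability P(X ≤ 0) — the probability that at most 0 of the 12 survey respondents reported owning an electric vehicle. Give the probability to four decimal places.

X is binomial with n = 12 and p = 0.30.
P(X ≤ 0) = C(12,0)·0.30^0·0.70^12.
= 0.013841 = 0.0138.

P = 0.0138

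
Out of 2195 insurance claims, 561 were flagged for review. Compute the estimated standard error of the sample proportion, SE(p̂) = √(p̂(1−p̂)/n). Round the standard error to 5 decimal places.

SE = 0.00931

With x = 561 successes in n = 2195, p̂ = 0.25558.
p̂(1−p̂) = 0.25558·0.74442 = 0.190259.
Dividing by n and taking the root: √0.000086678 = 0.00931.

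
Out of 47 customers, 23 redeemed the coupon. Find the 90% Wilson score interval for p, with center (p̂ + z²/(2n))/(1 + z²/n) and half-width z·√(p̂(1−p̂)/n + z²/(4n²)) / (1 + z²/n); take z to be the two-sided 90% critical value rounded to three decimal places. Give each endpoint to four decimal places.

(0.3733, 0.6066)

p̂ = 23/47 = 0.48936; z = 1.645, so z² = 2.706025.
1 + z²/n = 1.057575.
Adjusted center: (0.48936 + z²/(2n))/1.057575 = 0.48994.
Radicand: p̂(1−p̂)/n + z²/(4n²) = 0.005316741 + 0.000306250 = 0.005622991.
Half-width = 1.645·√0.005622991/1.057575 = 0.11664.
Interval: 0.48994 ± 0.11664 → (0.3733, 0.6066).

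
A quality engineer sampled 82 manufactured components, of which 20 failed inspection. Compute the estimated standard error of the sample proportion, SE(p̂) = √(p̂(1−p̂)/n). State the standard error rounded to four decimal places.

Sample proportion p̂ = 20/82 = 0.24390.
p̂(1−p̂) = 0.24390·0.75610 = 0.184413.
SE = √(0.184413/82) = √0.002248939 = 0.0474.

SE = 0.0474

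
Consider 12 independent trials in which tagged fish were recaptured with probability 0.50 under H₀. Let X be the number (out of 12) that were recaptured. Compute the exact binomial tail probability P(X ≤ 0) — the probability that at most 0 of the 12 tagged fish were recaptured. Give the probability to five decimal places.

X is binomial with n = 12 and p = 0.50.
P(X ≤ 0) = C(12,0)·0.50^0·0.50^12.
= 0.000244 = 0.00024.

P = 0.00024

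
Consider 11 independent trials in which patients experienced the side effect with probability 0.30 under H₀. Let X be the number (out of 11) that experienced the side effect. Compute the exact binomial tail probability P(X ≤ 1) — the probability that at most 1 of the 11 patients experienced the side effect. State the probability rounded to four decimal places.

P = 0.1130

X ~ Binomial(n=11, p=0.30).
P(X ≤ 1) = C(11,0)·0.30^0·0.70^11 + C(11,1)·0.30^1·0.70^10.
= 0.019773 + 0.093217 = 0.1130.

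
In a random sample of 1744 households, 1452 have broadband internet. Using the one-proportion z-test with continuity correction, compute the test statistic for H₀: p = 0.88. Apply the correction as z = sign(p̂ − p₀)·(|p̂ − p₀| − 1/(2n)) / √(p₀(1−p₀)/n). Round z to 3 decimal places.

The sample proportion is 1452/1744 = 0.83257. p̂ − p₀ = -0.047431.
Continuity correction 1/(2n) = 1/3488 = 0.000287.
Corrected numerator: |-0.047431| − 0.000287 = 0.047144.
Under H₀, SE = √(p₀(1−p₀)/n) = √(0.88·0.12/1744) = √0.000060550 = 0.007781.
z = −0.047144/0.007781 = -6.059.

z = -6.059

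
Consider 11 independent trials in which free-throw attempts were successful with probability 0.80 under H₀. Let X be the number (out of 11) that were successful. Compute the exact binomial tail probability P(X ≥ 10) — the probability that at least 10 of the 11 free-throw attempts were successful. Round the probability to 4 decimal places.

P = 0.3221

X is binomial with n = 11 and p = 0.80.
P(X ≥ 10) = C(11,10)·0.80^10·0.20^1 + C(11,11)·0.80^11·0.20^0.
= 0.236223 + 0.085899 = 0.3221.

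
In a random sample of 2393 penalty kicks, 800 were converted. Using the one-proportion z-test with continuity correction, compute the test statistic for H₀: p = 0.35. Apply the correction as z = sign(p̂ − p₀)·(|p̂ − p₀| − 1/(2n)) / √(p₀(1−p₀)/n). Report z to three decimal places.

With x = 800 successes in n = 2393, p̂ = 0.33431. p̂ − p₀ = -0.015692.
1/(2n) = 0.000209.
Corrected numerator: |-0.015692| − 0.000209 = 0.015483.
Null standard error: √(0.35·0.65/2393) = √0.000095069 = 0.009750.
z = −0.015483/0.009750 = -1.588.

z = -1.588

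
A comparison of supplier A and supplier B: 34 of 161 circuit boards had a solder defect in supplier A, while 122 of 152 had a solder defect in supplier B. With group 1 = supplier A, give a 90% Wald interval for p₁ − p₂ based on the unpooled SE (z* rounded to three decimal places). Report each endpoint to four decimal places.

(-0.6664, -0.5165)

p̂₁ = 0.21118, p̂₂ = 0.80263, so the observed difference is -0.59145.
SE = √(0.001034678 + 0.001042198) = √0.002076876 = 0.045573.
The 90% critical value is z* = 1.645. Margin = 1.645·0.045573 = 0.07497.
So the interval runs from -0.6664 to -0.5165.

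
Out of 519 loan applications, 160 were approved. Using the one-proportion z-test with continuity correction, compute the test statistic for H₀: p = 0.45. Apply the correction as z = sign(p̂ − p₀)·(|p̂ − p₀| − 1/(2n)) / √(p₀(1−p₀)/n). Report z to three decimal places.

z = -6.445

p̂ = 160/519 = 0.30829. p̂ − p₀ = -0.141715.
1/(2n) = 0.000963.
Corrected numerator: |-0.141715| − 0.000963 = 0.140752.
SE₀ = √(0.45·0.55/519) = 0.021838.
z = −0.140752/0.021838 = -6.445.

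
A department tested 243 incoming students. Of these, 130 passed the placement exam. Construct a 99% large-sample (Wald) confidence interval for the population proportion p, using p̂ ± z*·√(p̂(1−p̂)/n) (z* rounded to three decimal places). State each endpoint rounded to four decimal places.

The sample proportion is 130/243 = 0.53498.
Standard error of p̂: √(0.248776/243) = √0.001023771 = 0.031996.
For 99% confidence, z* = 2.576.
Margin = 2.576·0.031996 = 0.08242.
So the interval runs from 0.4526 to 0.6174.

(0.4526, 0.6174)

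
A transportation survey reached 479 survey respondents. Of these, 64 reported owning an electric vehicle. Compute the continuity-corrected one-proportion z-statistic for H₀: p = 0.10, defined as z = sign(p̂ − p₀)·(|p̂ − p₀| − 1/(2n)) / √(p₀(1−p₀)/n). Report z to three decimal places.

The sample proportion is 64/479 = 0.13361. p̂ − p₀ = 0.033612.
1/(2n) = 0.001044.
Corrected numerator: |0.033612| − 0.001044 = 0.032568.
Null standard error: √(0.10·0.90/479) = √0.000187891 = 0.013707.
z = +0.032568/0.013707 = 2.376.

z = 2.376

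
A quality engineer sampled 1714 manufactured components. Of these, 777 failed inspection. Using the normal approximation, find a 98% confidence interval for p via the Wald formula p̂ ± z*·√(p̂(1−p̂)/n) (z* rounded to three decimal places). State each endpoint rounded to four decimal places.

(0.4254, 0.4813)

The sample proportion is 777/1714 = 0.45333.
Standard error of p̂: √(0.247821/1714) = √0.000144587 = 0.012024.
The 98% critical value is z* = 2.326.
Margin = 2.326·0.012024 = 0.02797.
Interval: 0.45333 ± 0.02797 → (0.4254, 0.4813).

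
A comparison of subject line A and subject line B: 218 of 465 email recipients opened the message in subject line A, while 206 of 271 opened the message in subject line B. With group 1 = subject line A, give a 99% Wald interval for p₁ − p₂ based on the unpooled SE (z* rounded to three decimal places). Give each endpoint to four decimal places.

(-0.3809, -0.2018)

p̂₁ = 218/465 = 0.46882, p̂₂ = 206/271 = 0.76015; p̂₁ − p̂₂ = -0.29133.
Unpooled SE = √(p̂₁(1−p̂₁)/n₁ + p̂₂(1−p̂₂)/n₂) = √(0.000535543 + 0.000672779) = 0.034761.
For 99% confidence, z* = 2.576. Margin of error = 0.08954.
Interval: -0.29133 ± 0.08954 → (-0.3809, -0.2018).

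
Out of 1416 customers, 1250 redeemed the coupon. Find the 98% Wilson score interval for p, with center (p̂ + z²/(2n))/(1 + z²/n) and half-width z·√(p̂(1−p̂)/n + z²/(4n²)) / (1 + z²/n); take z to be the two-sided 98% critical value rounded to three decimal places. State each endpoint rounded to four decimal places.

Here p̂ = 1250/1416 = 0.88277 and z = 2.326 (z² = 5.410276).
Denominator 1 + z²/n = 1 + 5.410276/1416 = 1.003821.
Adjusted center: (0.88277 + z²/(2n))/1.003821 = 0.88131.
Radicand: p̂(1−p̂)/n + z²/(4n²) = 0.000073085 + 0.000000675 = 0.000073760.
Half-width = 2.326·√0.000073760/1.003821 = 0.01990.
Interval: 0.88131 ± 0.01990 → (0.8614, 0.9012).

(0.8614, 0.9012)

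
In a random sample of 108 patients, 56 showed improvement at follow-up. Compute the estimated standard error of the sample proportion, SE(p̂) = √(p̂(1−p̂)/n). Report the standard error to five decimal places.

SE = 0.04808

With x = 56 successes in n = 108, p̂ = 0.51852.
p̂(1−p̂) = 0.51852·0.48148 = 0.249657.
SE = √(0.249657/108) = 0.04808.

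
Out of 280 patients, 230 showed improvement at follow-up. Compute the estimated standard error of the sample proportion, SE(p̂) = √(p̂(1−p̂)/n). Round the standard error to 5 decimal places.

SE = 0.02289

The sample proportion is 230/280 = 0.82143.
p̂(1−p̂) = 0.146683.
Dividing by n and taking the root: √0.000523868 = 0.02289.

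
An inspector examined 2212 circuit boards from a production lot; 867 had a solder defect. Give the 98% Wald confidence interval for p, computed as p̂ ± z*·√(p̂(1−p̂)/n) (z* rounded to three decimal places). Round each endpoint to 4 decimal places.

With x = 867 successes in n = 2212, p̂ = 0.39195.
SE = √(p̂(1−p̂)/n) = √(0.238326/2212) = 0.010380.
z* = 2.326 at the 98% level.
Margin = 2.326·0.010380 = 0.02414.
So the interval runs from 0.3678 to 0.4161.

(0.3678, 0.4161)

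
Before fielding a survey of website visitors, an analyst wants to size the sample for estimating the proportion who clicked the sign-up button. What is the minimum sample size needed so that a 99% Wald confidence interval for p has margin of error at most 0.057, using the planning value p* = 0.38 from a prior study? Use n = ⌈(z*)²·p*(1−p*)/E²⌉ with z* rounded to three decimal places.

z* = 2.576 at the 99% level.
p*(1−p*) = 0.2356.
(z*)²·p*(1−p*)/E² = 6.635776·0.2356/0.003249 = 481.191.
Rounding up, n = 482.

n = 482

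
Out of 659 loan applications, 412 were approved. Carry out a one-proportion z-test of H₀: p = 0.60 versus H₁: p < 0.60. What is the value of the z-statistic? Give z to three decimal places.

Sample proportion p̂ = 412/659 = 0.62519.
Under H₀, SE = √(p₀(1−p₀)/n) = √(0.60·0.40/659) = √0.000364188 = 0.019084.
z = (p̂ − p₀)/SE = (0.62519 − 0.60)/0.019084 = 1.320.

z = 1.320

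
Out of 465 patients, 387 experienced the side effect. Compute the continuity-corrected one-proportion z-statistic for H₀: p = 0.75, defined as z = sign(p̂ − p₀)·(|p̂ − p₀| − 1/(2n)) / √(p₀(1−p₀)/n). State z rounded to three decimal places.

z = 4.043

p̂ = 387/465 = 0.83226. p̂ − p₀ = 0.082258.
1/(2n) = 0.001075.
Corrected numerator: |0.082258| − 0.001075 = 0.081183.
SE₀ = √(0.75·0.25/465) = 0.020080.
z = +0.081183/0.020080 = 4.043.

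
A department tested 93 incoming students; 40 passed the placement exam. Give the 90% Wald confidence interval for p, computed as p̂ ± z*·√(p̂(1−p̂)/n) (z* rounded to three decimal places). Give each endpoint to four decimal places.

With x = 40 successes in n = 93, p̂ = 0.43011.
SE = √(p̂(1−p̂)/n) = √(0.245115/93) = 0.051339.
The 90% critical value is z* = 1.645.
Margin = 1.645·0.051339 = 0.08445.
CI: 0.43011 ± 0.08445 = (0.3457, 0.5146).

(0.3457, 0.5146)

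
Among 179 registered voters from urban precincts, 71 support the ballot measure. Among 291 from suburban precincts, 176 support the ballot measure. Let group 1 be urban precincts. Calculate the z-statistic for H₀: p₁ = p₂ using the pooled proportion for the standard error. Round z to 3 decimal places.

Sample proportions: p̂₁ = 71/179 = 0.39665 and p̂₂ = 176/291 = 0.60481.
Pooled p̂ = (71+176)/(179+291) = 247/470 = 0.52553.
Pooled SE = √[0.2493481·0.00902302] ≈ 0.047433.
z = -0.20816/0.047433 = -4.389.

z = -4.389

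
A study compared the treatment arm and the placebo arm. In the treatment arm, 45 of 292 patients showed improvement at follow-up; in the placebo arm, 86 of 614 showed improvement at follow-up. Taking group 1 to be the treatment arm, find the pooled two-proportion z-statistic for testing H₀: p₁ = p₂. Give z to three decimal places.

p̂₁ = 45/292 = 0.15411, p̂₂ = 86/614 = 0.14007.
Pooled p̂ = (45+86)/(292+614) = 131/906 = 0.14459.
Pooled SE = √[0.1236849·0.00505332] ≈ 0.025000.
z = (p̂₁ − p̂₂)/SE = (0.15411 − 0.14007)/0.025000 = 0.01404/0.025000 = 0.562.

z = 0.562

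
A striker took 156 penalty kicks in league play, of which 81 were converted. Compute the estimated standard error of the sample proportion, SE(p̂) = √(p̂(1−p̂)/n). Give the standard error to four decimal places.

SE = 0.0400

The sample proportion is 81/156 = 0.51923.
p̂(1−p̂) = 0.51923·0.48077 = 0.249630.
Dividing by n and taking the root: √0.001600192 = 0.0400.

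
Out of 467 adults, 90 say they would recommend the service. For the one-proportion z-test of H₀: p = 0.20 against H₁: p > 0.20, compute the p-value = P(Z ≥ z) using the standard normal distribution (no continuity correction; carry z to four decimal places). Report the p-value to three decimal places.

Sample proportion p̂ = 90/467 = 0.19272.
Null standard error: √(0.20·0.80/467) = √0.000342612 = 0.018510.
z = (p̂ − p₀)/SE = (90/467 − 0.20)/0.018510 ≈ -0.3933.
p-value = P(Z ≥ z) with z = -0.3933 → 0.653.

p-value = 0.653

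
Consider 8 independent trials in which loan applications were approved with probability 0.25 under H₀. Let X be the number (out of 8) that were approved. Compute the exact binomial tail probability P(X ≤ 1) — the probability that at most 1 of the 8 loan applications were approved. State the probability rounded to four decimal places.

X ~ Binomial(n=8, p=0.25).
P(X ≤ 1) = C(8,0)·0.25^0·0.75^8 + C(8,1)·0.25^1·0.75^7.
= 0.100113 + 0.266968 = 0.3671.

P = 0.3671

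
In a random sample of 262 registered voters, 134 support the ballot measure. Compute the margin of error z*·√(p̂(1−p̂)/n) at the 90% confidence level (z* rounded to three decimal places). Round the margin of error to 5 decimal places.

p̂ = 134/262 = 0.51145.
Standard error of p̂: √(0.249869/262) = √0.000953698 = 0.030882.
The 90% critical value is z* = 1.645.
ME = 1.645·0.030882 = 0.05080.

ME = 0.05080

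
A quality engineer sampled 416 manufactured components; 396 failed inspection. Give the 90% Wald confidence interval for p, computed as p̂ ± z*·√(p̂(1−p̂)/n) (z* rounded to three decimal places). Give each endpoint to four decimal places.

With x = 396 successes in n = 416, p̂ = 0.95192.
Standard error of p̂: √(0.045766/416) = √0.000110013 = 0.010489.
The 90% critical value is z* = 1.645.
Margin = 1.645·0.010489 = 0.01725.
CI: 0.95192 ± 0.01725 = (0.9347, 0.9692).

(0.9347, 0.9692)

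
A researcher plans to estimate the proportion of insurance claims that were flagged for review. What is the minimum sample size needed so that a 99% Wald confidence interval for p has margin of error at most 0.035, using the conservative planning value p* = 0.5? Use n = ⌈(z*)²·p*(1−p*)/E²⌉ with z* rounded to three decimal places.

n = 1355

The 99% critical value is z* = 2.576.
p*(1−p*) = 0.2500.
(z*)²·p*(1−p*)/E² = 6.635776·0.2500/0.001225 = 1354.240.
Rounding up, n = 1355.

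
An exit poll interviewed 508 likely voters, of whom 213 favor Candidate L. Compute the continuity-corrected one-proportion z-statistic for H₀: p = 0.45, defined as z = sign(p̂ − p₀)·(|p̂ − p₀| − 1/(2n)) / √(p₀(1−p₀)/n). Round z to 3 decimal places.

z = -1.347

With x = 213 successes in n = 508, p̂ = 0.41929. p̂ − p₀ = -0.030709.
Continuity correction 1/(2n) = 1/1016 = 0.000984.
Corrected numerator: |-0.030709| − 0.000984 = 0.029725.
SE₀ = √(0.45·0.55/508) = 0.022073.
z = −0.029725/0.022073 = -1.347.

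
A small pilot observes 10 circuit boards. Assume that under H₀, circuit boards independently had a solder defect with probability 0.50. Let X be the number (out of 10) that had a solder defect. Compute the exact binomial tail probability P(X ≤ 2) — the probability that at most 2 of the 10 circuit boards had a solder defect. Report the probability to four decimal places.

P = 0.0547

X is binomial with n = 10 and p = 0.50.
P(X ≤ 2) = C(10,0)·0.50^0·0.50^10 + C(10,1)·0.50^1·0.50^9 + C(10,2)·0.50^2·0.50^8.
= 0.000977 + 0.009766 + 0.043945 = 0.0547.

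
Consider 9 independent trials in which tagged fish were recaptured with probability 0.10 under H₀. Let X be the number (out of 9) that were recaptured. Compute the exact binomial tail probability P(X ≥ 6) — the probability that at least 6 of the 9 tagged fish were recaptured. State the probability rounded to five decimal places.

X ~ Binomial(n=9, p=0.10).
P(X ≥ 6) = C(9,6)·0.10^6·0.90^3 + C(9,7)·0.10^7·0.90^2 + C(9,8)·0.10^8·0.90^1 + C(9,9)·0.10^9·0.90^0.
= 0.000061 + 0.000003 + 0.000000 + 0.000000 = 0.00006.

P = 0.00006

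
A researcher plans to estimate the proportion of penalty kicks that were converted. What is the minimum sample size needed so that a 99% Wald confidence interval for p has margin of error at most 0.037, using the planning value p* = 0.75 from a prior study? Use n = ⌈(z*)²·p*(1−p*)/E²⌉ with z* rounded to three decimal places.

For 99% confidence, z* = 2.576.
p*(1−p*) = 0.1875.
Required n before rounding: 6.635776 × 0.1875 / 0.037² = 908.844.
Rounding up, n = 909.

n = 909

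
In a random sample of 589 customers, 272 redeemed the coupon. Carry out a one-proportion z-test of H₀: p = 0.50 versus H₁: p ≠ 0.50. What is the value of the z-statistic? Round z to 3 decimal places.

With x = 272 successes in n = 589, p̂ = 0.46180.
Null standard error: √(0.50·0.50/589) = √0.000424448 = 0.020602.
z = (p̂ − p₀)/SE = (0.46180 − 0.50)/0.020602 = -1.854.

z = -1.854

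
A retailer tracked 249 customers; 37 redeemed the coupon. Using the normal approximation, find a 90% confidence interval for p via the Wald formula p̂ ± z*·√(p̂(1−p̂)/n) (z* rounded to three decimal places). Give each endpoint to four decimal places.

With x = 37 successes in n = 249, p̂ = 0.14859.
Standard error of p̂: √(0.126514/249) = √0.000508089 = 0.022541.
For 90% confidence, z* = 1.645.
Margin of error: 1.645 × 0.022541 = 0.03708.
CI: 0.14859 ± 0.03708 = (0.1115, 0.1857).

(0.1115, 0.1857)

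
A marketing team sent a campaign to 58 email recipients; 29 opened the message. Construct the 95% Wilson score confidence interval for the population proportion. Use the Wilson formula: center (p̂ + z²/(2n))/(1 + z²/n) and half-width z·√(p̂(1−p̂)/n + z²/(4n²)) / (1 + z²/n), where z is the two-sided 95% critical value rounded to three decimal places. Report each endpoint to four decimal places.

p̂ = 29/58 = 0.50000; z = 1.960, so z² = 3.841600.
Denominator 1 + z²/n = 1 + 3.841600/58 = 1.066234.
Adjusted center: (0.50000 + z²/(2n))/1.066234 = 0.50000.
Radicand: p̂(1−p̂)/n + z²/(4n²) = 0.004310345 + 0.000285493 = 0.004595838.
Half-width = 1.960·√0.004595838/1.066234 = 0.12462.
So the interval runs from 0.3754 to 0.6246.

(0.3754, 0.6246)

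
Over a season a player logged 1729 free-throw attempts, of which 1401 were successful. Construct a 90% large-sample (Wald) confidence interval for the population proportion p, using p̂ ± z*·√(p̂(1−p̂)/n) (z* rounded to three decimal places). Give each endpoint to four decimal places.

With x = 1401 successes in n = 1729, p̂ = 0.81029.
SE = √(p̂(1−p̂)/n) = √(0.153717/1729) = 0.009429.
For 90% confidence, z* = 1.645.
Margin = 1.645·0.009429 = 0.01551.
So the interval runs from 0.7948 to 0.8258.

(0.7948, 0.8258)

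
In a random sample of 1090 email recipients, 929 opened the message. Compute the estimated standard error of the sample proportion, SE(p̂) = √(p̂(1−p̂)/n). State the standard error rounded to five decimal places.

With x = 929 successes in n = 1090, p̂ = 0.85229.
p̂(1−p̂) = 0.125892.
SE = √(0.125892/1090) = 0.01075.

SE = 0.01075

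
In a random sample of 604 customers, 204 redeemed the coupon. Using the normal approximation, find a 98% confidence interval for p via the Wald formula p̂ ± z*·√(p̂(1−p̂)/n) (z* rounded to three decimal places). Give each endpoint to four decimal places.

(0.2930, 0.3825)

Sample proportion p̂ = 204/604 = 0.33775.
Standard error of p̂: √(0.223674/604) = √0.000370322 = 0.019244.
z* = 2.326 at the 98% level.
Margin of error: 2.326 × 0.019244 = 0.04476.
Interval: 0.33775 ± 0.04476 → (0.2930, 0.3825).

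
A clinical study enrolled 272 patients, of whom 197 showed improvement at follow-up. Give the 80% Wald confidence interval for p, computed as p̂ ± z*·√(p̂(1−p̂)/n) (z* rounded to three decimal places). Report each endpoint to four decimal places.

(0.6895, 0.7590)

With x = 197 successes in n = 272, p̂ = 0.72426.
SE(p̂) = √(0.72426·0.27574/272) = 0.027096.
The 80% critical value is z* = 1.282.
Margin of error: 1.282 × 0.027096 = 0.03474.
So the interval runs from 0.6895 to 0.7590.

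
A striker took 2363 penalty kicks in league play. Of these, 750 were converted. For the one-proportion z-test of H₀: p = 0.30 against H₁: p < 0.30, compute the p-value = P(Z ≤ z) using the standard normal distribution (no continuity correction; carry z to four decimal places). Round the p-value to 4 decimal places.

p-value = 0.9675

The sample proportion is 750/2363 = 0.31739.
Null standard error: √(0.30·0.70/2363) = √0.000088870 = 0.009427.
z = (p̂ − p₀)/SE = (750/2363 − 0.30)/0.009427 ≈ 1.8450.
p-value = P(Z ≤ z) with z = 1.8450 → 0.9675.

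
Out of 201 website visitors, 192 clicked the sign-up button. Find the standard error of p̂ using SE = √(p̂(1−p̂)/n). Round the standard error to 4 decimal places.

SE = 0.0146

p̂ = 192/201 = 0.95522.
p̂(1−p̂) = 0.95522·0.04478 = 0.042775.
SE = √(0.042775/201) = 0.0146.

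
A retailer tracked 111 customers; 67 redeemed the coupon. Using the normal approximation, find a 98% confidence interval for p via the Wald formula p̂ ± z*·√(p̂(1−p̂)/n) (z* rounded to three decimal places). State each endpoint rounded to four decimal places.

(0.4956, 0.7116)

With x = 67 successes in n = 111, p̂ = 0.60360.
SE(p̂) = √(0.60360·0.39640/111) = 0.046428.
The 98% critical value is z* = 2.326.
Margin = 2.326·0.046428 = 0.10799.
Interval: 0.60360 ± 0.10799 → (0.4956, 0.7116).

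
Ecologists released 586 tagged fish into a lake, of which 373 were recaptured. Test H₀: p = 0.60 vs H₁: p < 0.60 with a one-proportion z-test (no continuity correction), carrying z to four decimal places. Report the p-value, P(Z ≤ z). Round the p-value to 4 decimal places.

p-value = 0.9644

p̂ = 373/586 = 0.63652.
Null standard error: √(0.60·0.40/586) = √0.000409556 = 0.020237.
z = (p̂ − p₀)/SE = (373/586 − 0.60)/0.020237 ≈ 1.8045.
From the standard normal, P(Z ≤ z) = 0.9644.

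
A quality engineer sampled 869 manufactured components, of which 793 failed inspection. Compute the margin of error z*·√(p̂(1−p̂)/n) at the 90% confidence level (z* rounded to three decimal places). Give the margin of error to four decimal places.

ME = 0.0158

p̂ = 793/869 = 0.91254.
SE(p̂) = √(0.91254·0.08746/869) = 0.009583.
For 90% confidence, z* = 1.645.
ME = 1.645·0.009583 = 0.0158.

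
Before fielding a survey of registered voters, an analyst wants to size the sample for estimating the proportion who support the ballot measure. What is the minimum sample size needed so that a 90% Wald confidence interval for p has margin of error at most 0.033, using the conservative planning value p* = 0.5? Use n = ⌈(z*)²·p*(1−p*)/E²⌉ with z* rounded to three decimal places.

n = 622

The 90% critical value is z* = 1.645.
p*(1−p*) = 0.50·0.50 = 0.2500.
Required n before rounding: 2.706025 × 0.2500 / 0.033² = 621.218.
⌈621.218⌉ = 622.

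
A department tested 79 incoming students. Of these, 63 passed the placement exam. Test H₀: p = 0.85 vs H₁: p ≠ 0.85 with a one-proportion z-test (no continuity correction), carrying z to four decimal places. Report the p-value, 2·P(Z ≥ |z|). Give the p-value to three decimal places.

p̂ = 63/79 = 0.79747.
SE₀ = √(0.85·0.15/79) = 0.040174.
Test statistic (full precision, shown to 4 dp): z = (63/79 − 0.85)/SE₀ ≈ -1.3076.
From the standard normal, 2·P(Z ≥ |z|) = 0.191.

p-value = 0.191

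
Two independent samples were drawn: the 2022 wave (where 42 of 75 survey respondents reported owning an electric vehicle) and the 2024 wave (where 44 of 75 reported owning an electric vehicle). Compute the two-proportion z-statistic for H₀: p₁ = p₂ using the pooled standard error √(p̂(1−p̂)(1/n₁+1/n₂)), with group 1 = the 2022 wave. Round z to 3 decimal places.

z = -0.330

p̂₁ = 42/75 = 0.56000, p̂₂ = 44/75 = 0.58667.
Pooled p̂ = (42+44)/(75+75) = 86/150 = 0.57333.
SE = √[p̂(1−p̂)(1/n₁+1/n₂)] = √[0.57333·0.42667·(1/75+1/75)] ≈ 0.080767.
z = -0.02667/0.080767 = -0.330.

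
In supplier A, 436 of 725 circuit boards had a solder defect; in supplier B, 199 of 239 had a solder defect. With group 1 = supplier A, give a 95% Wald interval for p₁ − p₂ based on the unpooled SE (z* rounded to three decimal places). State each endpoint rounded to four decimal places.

(-0.2905, -0.1720)

p̂₁ = 0.60138, p̂₂ = 0.83264, so the observed difference is -0.23126.
SE = √(0.000330651 + 0.000583068) = √0.000913719 = 0.030228.
The 95% critical value is z* = 1.960. Margin of error = 0.05925.
So the interval runs from -0.2905 to -0.1720.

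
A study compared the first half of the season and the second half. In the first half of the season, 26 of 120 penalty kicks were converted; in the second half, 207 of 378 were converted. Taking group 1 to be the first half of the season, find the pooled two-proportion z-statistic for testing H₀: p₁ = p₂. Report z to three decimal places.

z = -6.330

p̂₁ = 26/120 = 0.21667, p̂₂ = 207/378 = 0.54762.
Pooling: p̂ = 233/498 = 0.46787.
Pooled SE = √[0.2489678·0.01097884] ≈ 0.052282.
z = -0.33095/0.052282 = -6.330.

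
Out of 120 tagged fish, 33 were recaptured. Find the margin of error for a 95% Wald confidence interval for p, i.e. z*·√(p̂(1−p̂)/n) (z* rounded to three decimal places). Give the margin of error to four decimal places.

The sample proportion is 33/120 = 0.27500.
Standard error of p̂: √(0.199375/120) = √0.001661458 = 0.040761.
The 95% critical value is z* = 1.960.
ME = 1.960·0.040761 = 0.0799.

ME = 0.0799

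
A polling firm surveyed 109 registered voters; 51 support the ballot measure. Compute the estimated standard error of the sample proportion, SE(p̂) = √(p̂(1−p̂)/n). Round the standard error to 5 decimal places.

SE = 0.04779

p̂ = 51/109 = 0.46789.
p̂(1−p̂) = 0.46789·0.53211 = 0.248969.
SE = √(0.248969/109) = √0.002284119 = 0.04779.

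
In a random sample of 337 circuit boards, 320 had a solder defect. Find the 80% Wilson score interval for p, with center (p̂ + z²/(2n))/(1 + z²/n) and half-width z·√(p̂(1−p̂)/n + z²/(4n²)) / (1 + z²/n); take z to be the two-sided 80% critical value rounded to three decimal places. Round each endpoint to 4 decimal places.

Here p̂ = 320/337 = 0.94955 and z = 1.282 (z² = 1.643524).
Denominator 1 + z²/n = 1 + 1.643524/337 = 1.004877.
Center = (0.94955 + 0.002438)/1.004877 = 0.94737.
Radicand: p̂(1−p̂)/n + z²/(4n²) = 0.000142138 + 0.000003618 = 0.000145756.
Half-width = z·√(radicand)/denom = 1.282·0.012073/1.004877 = 0.01540.
So the interval runs from 0.9320 to 0.9628.

(0.9320, 0.9628)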